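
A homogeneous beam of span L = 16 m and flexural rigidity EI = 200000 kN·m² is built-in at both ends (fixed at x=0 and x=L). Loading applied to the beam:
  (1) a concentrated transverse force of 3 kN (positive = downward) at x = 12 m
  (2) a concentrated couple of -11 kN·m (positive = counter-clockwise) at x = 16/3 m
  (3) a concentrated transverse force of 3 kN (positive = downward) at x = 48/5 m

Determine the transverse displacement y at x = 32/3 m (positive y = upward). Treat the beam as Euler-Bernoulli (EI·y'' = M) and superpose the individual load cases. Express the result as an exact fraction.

y(32/3) = -52828/94921875 m

Load 1 — point force P=3 kN at a=12 m (b=L-a=4):
  y_1 = -Pb²x²(3aL-(3a+b)x)/(6L³EI)  [x≤a] = -3·4²·(32/3)²·(3·12·16-(3·12+4)·(32/3))/(6·16³·200000) = -14/84375 m
Load 2 — applied couple M₀=-11 kN·m at a=16/3 m (b=L-a=32/3):
  y_2 = (R_Ax³/6 - M_Ax²/2 - M₀(x-a)²/2)/EI  [x>a] with R_A=-11/12, M_A=0 = ((-11/12)·(32/3)³/6 - 0·(32/3)²/2 - (-11)·((32/3)-(16/3))²/2)/200000 = -22/151875 m
Load 3 — point force P=3 kN at a=48/5 m (b=L-a=32/5):
  y_3 = -Pa²(L-x)²(3bL-(3b+a)(L-x))/(6L³EI)  [x>a] = -3·(48/5)²·(16-(32/3))²·(3·(32/5)·16-(3·(32/5)+(48/5))·(16-(32/3)))/(6·16³·200000) = -96/390625 m
Superposition: y = Σ y_i = -52828/94921875 m ≈ -0.000557 m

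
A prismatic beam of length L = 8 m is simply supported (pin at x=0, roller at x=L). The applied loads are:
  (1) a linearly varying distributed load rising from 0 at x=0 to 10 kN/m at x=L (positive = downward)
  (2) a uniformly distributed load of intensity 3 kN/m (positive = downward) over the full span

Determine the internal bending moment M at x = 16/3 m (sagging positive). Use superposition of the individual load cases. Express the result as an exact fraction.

Load 1 — triangular load w₀=10 kN/m (0→w₀ over full span):
  M_1 = w₀Lx/6 - w₀x³/(6L) = 10·8·(16/3)/6 - 10·(16/3)³/(6·8) = 3200/81 kN·m
Load 2 — uniform load w=3 kN/m over full span:
  M_2 = wx(L-x)/2 = 3·(16/3)·(8-(16/3))/2 = 64/3 kN·m
Superposition: M = Σ M_i = 4928/81 kN·m ≈ 60.839506 kN·m

M(16/3) = 4928/81 kN·m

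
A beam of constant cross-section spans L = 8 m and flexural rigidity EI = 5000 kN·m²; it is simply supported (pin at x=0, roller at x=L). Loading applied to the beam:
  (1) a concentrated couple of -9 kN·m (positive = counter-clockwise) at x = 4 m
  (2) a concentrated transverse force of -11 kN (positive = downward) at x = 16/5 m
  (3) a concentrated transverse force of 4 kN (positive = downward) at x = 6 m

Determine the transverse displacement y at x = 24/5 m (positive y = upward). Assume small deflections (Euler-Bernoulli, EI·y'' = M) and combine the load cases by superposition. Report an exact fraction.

Load 1 — applied couple M₀=-9 kN·m at a=4 m (b=L-a=4):
  y_1 = (M₀x³/(6L)-M₀(x-a)²/2+C₁x)/EI  [x>a] with C₁=M₀(3b²-L²)/(6L)=3 = ((-9)·(24/5)³/(6·8)-(-9)·((24/5)-4)²/2+3·(24/5))/5000 = -54/78125 m
Load 2 — point force P=-11 kN at a=16/5 m (b=L-a=24/5):
  y_2 = -Pa(L-x)(2Lx-a²-x²)/(6LEI)  [x>a] = -(-11)·(16/5)·(8-(24/5))·(2·8·(24/5)-(16/5)²-(24/5)²)/(6·8·5000) = 23936/1171875 m
Load 3 — point force P=4 kN at a=6 m (b=L-a=2):
  y_3 = -Pbx(L²-b²-x²)/(6LEI)  [x≤a] = -4·2·(24/5)·(8²-2²-(24/5)²)/(6·8·5000) = -462/78125 m
Superposition: y = Σ y_i = 16196/1171875 m ≈ 0.013821 m

y(24/5) = 16196/1171875 m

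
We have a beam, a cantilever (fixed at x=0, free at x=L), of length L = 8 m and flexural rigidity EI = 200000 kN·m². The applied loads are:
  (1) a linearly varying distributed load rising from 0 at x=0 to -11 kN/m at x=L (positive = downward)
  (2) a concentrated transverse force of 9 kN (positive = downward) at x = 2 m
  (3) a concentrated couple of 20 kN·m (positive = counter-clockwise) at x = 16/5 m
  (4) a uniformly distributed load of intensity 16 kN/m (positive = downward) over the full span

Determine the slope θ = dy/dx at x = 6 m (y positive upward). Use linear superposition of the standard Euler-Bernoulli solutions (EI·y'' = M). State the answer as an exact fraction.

θ(6) = -2431/800000 rad

Load 1 — triangular load w₀=-11 kN/m (0→w₀ over full span):
  θ_1 = (w₀Lx²/4-w₀L²x/3-w₀x⁴/(24L))/EI = ((-11)·8·6²/4-(-11)·8²·6/3-(-11)·6⁴/(24·8))/200000 = 2761/800000 rad
Load 2 — point force P=9 kN at a=2 m (b=L-a=6):
  θ_2 = -Pa²/(2EI)  [x>a] = -9·2²/(2·200000) = -9/100000 rad
Load 3 — applied couple M₀=20 kN·m at a=16/5 m (b=L-a=24/5):
  θ_3 = M₀a/EI  [x>a] = 20·(16/5)/200000 = 1/3125 rad
Load 4 — uniform load w=16 kN/m over full span:
  θ_4 = -wx(x²-3Lx+3L²)/(6EI) = -16·6·(6²-3·8·6+3·8²)/(6·200000) = -21/3125 rad
Superposition: θ = Σ θ_i = -2431/800000 rad ≈ -0.003039 rad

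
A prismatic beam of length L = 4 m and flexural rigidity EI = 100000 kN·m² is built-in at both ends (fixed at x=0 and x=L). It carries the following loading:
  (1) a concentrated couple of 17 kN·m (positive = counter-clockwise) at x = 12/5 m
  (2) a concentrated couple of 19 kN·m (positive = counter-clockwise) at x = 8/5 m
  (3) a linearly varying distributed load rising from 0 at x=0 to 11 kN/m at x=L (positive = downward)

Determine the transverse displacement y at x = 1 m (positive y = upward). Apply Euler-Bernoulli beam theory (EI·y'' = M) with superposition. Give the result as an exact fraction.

Load 1 — applied couple M₀=17 kN·m at a=12/5 m (b=L-a=8/5):
  y_1 = (R_Ax³/6 - M_Ax²/2)/EI  [x≤a] with R_A=153/25, M_A=136/25 = ((153/25)·1³/6 - (136/25)·1²/2)/100000 = -17/1000000 m
Load 2 — applied couple M₀=19 kN·m at a=8/5 m (b=L-a=12/5):
  y_2 = (R_Ax³/6 - M_Ax²/2)/EI  [x≤a] with R_A=171/25, M_A=57/25 = ((171/25)·1³/6 - (57/25)·1²/2)/100000 = 0 m
Load 3 — triangular load w₀=11 kN/m (0→w₀ over full span):
  y_3 = -w₀x²(L-x)²(x+2L)/(120LEI) = -11·1²·(4-1)²·(1+2·4)/(120·4·100000) = -297/16000000 m
Superposition: y = Σ y_i = -569/16000000 m ≈ -0.000036 m

y(1) = -569/16000000 m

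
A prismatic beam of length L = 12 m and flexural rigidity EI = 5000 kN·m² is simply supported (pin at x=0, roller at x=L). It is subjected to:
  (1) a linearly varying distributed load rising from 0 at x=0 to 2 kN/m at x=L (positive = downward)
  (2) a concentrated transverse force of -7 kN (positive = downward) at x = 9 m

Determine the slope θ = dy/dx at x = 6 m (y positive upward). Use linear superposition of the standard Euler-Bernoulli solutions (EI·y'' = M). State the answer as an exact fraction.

θ(6) = 147/200000 rad

Load 1 — triangular load w₀=2 kN/m (0→w₀ over full span):
  θ_1 = -w₀(7L⁴-30L²x²+15x⁴)/(360LEI) = -2·(7·12⁴-30·12²·6²+15·6⁴)/(360·12·5000) = -21/25000 rad
Load 2 — point force P=-7 kN at a=9 m (b=L-a=3):
  θ_2 = -Pb(L²-b²-3x²)/(6LEI)  [x≤a] = -(-7)·3·(12²-3²-3·6²)/(6·12·5000) = 63/40000 rad
Superposition: θ = Σ θ_i = 147/200000 rad ≈ 0.000735 rad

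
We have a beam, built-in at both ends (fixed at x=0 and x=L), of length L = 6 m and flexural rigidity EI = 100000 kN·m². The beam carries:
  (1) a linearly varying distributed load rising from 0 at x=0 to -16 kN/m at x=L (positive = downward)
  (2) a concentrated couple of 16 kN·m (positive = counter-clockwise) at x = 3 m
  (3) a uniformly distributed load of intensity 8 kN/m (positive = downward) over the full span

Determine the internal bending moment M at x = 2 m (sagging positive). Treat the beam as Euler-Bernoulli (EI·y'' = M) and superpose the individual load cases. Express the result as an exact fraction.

Load 1 — triangular load w₀=-16 kN/m (0→w₀ over full span):
  M_1 = 3w₀Lx/20 - w₀L²/30 - w₀x³/(6L) = 3·(-16)·6·2/20 - (-16)·6²/30 - (-16)·2³/(6·6) = -272/45 kN·m
Load 2 — applied couple M₀=16 kN·m at a=3 m (b=L-a=3):
  M_2 = R_Ax - M_A  [x≤a] with R_A=4, M_A=4 = 4·2 - 4 = 4 kN·m
Load 3 — uniform load w=8 kN/m over full span:
  M_3 = wLx/2 - wL²/12 - wx²/2 = 8·6·2/2 - 8·6²/12 - 8·2²/2 = 8 kN·m
Superposition: M = Σ M_i = 268/45 kN·m ≈ 5.955556 kN·m

M(2) = 268/45 kN·m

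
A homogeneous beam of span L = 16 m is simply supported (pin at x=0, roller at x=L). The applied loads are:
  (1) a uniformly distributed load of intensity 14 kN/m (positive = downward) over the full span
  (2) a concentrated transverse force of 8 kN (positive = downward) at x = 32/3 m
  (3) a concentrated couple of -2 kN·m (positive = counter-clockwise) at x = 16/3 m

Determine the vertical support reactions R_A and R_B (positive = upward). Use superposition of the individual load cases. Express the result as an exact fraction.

R_A = 2749/24 kN, R_B = 2819/24 kN

Load 1 — uniform load w=14 kN/m over full span:
  R_A = wL/2 = 14·16/2 = 112 kN
  R_B = wL/2 = 14·16/2 = 112 kN
Load 2 — point force P=8 kN at a=32/3 m (b=L-a=16/3):
  R_A = Pb/L = 8·(16/3)/16 = 8/3 kN
  R_B = Pa/L = 8·(32/3)/16 = 16/3 kN
Load 3 — applied couple M₀=-2 kN·m at a=16/3 m (b=L-a=32/3):
  R_A = M₀/L = (-2)/16 = -1/8 kN
  R_B = -M₀/L = -(-2)/16 = 1/8 kN
Superposition: R_A = 2749/24 kN, R_B = 2819/24 kN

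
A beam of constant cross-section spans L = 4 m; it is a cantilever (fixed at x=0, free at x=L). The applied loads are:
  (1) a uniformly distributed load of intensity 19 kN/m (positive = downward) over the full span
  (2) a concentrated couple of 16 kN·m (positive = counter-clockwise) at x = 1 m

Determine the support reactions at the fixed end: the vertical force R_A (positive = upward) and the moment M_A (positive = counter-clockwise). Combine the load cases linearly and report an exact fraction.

Load 1 — uniform load w=19 kN/m over full span:
  R_A = wL = 19·4 = 76 kN
  M_A = wL²/2 = 19·4²/2 = 152 kN·m
Load 2 — applied couple M₀=16 kN·m at a=1 m (b=L-a=3):
  R_A = 0 kN
  M_A = -M₀ = -16 kN·m
Superposition: R_A = 76 kN, M_A = 136 kN·m

R_A = 76 kN, M_A = 136 kN·m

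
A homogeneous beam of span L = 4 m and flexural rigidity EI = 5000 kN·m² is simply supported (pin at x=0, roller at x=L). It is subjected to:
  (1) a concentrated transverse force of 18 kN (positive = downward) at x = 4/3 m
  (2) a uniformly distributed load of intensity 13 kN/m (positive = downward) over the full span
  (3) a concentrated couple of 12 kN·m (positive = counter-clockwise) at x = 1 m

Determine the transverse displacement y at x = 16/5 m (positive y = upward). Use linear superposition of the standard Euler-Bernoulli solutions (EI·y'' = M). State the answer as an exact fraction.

y(16/5) = -89039/14062500 m

Load 1 — point force P=18 kN at a=4/3 m (b=L-a=8/3):
  y_1 = -Pa(L-x)(2Lx-a²-x²)/(6LEI)  [x>a] = -18·(4/3)·(4-(16/5))·(2·4·(16/5)-(4/3)²-(16/5)²)/(6·4·5000) = -1528/703125 m
Load 2 — uniform load w=13 kN/m over full span:
  y_2 = -wx(L³-2Lx²+x³)/(24EI) = -13·(16/5)·(4³-2·4·(16/5)²+(16/5)³)/(24·5000) = -6032/1171875 m
Load 3 — applied couple M₀=12 kN·m at a=1 m (b=L-a=3):
  y_3 = (M₀x³/(6L)-M₀(x-a)²/2+C₁x)/EI  [x>a] with C₁=M₀(3b²-L²)/(6L)=11/2 = (12·(16/5)³/(6·4)-12·((16/5)-1)²/2+(11/2)·(16/5))/5000 = 309/312500 m
Superposition: y = Σ y_i = -89039/14062500 m ≈ -0.006332 m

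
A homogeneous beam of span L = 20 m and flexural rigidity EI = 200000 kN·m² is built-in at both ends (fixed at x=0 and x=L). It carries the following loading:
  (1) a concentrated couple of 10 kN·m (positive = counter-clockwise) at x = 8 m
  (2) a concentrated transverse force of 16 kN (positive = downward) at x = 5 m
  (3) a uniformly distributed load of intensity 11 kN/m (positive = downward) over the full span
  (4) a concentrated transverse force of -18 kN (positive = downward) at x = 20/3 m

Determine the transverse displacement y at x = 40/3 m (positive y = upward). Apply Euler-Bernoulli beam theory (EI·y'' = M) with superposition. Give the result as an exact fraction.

y(40/3) = -6953/405000 m

Load 1 — applied couple M₀=10 kN·m at a=8 m (b=L-a=12):
  y_1 = (R_Ax³/6 - M_Ax²/2 - M₀(x-a)²/2)/EI  [x>a] with R_A=18/25, M_A=6/5 = ((18/25)·(40/3)³/6 - (6/5)·(40/3)²/2 - 10·((40/3)-8)²/2)/200000 = 1/5625 m
Load 2 — point force P=16 kN at a=5 m (b=L-a=15):
  y_2 = -Pa²(L-x)²(3bL-(3b+a)(L-x))/(6L³EI)  [x>a] = -16·5²·(20-(40/3))²·(3·15·20-(3·15+5)·(20-(40/3)))/(6·20³·200000) = -17/16200 m
Load 3 — uniform load w=11 kN/m over full span:
  y_3 = -wx²(L-x)²/(24EI) = -11·(40/3)²·(20-(40/3))²/(24·200000) = -22/1215 m
Load 4 — point force P=-18 kN at a=20/3 m (b=L-a=40/3):
  y_4 = -Pa²(L-x)²(3bL-(3b+a)(L-x))/(6L³EI)  [x>a] = -(-18)·(20/3)²·(20-(40/3))²·(3·(40/3)·20-(3·(40/3)+(20/3))·(20-(40/3)))/(6·20³·200000) = 11/6075 m
Superposition: y = Σ y_i = -6953/405000 m ≈ -0.017168 m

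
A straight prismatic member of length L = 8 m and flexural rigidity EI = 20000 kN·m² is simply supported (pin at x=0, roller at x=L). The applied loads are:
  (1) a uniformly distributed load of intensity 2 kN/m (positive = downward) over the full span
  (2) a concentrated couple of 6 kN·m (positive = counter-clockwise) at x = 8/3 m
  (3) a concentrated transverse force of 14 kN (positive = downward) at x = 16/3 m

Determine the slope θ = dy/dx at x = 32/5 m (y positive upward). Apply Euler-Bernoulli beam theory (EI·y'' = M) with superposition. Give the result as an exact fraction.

Load 1 — uniform load w=2 kN/m over full span:
  θ_1 = -w(L³-6Lx²+4x³)/(24EI) = -2·(8³-6·8·(32/5)²+4·(32/5)³)/(24·20000) = 132/78125 rad
Load 2 — applied couple M₀=6 kN·m at a=8/3 m (b=L-a=16/3):
  θ_2 = (M₀x²/(2L)-M₀(x-a)+C₁)/EI  [x>a] with C₁=M₀(3b²-L²)/(6L)=8/3 = (6·(32/5)²/(2·8)-6·((32/5)-(8/3))+(8/3))/20000 = -41/187500 rad
Load 3 — point force P=14 kN at a=16/3 m (b=L-a=8/3):
  θ_3 = -Pa(2L²-6Lx+3x²+a²)/(6LEI)  [x>a] = -14·(16/3)·(2·8²-6·8·(32/5)+3·(32/5)²+(16/3)²)/(6·8·20000) = 2744/1265625 rad
Superposition: θ = Σ θ_i = 92113/25312500 rad ≈ 0.003639 rad

θ(32/5) = 92113/25312500 rad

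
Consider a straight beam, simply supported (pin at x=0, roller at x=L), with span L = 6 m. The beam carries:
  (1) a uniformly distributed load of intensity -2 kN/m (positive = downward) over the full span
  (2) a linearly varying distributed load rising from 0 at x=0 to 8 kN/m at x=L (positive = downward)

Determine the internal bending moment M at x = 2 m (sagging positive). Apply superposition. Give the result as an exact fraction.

Load 1 — uniform load w=-2 kN/m over full span:
  M_1 = wx(L-x)/2 = (-2)·2·(6-2)/2 = -8 kN·m
Load 2 — triangular load w₀=8 kN/m (0→w₀ over full span):
  M_2 = w₀Lx/6 - w₀x³/(6L) = 8·6·2/6 - 8·2³/(6·6) = 128/9 kN·m
Superposition: M = Σ M_i = 56/9 kN·m ≈ 6.222222 kN·m

M(2) = 56/9 kN·m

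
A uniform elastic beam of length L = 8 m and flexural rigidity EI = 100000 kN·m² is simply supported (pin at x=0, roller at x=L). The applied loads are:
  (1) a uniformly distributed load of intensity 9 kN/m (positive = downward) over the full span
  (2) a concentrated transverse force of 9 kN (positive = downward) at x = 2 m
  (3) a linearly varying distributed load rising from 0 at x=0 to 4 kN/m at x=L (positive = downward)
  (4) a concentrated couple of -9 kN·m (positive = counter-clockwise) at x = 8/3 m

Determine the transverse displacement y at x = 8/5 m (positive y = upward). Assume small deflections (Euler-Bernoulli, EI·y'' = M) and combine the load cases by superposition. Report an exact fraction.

Load 1 — uniform load w=9 kN/m over full span:
  y_1 = -wx(L³-2Lx²+x³)/(24EI) = -9·(8/5)·(8³-2·8·(8/5)²+(8/5)³)/(24·100000) = -5568/1953125 m
Load 2 — point force P=9 kN at a=2 m (b=L-a=6):
  y_2 = -Pbx(L²-b²-x²)/(6LEI)  [x≤a] = -9·6·(8/5)·(8²-6²-(8/5)²)/(6·8·100000) = -1431/3125000 m
Load 3 — triangular load w₀=4 kN/m (0→w₀ over full span):
  y_3 = -w₀x(7L⁴-10L²x²+3x⁴)/(360LEI) = -4·(8/5)·(7·8⁴-10·8²·(8/5)²+3·(8/5)⁴)/(360·8·100000) = -88064/146484375 m
Load 4 — applied couple M₀=-9 kN·m at a=8/3 m (b=L-a=16/3):
  y_4 = (M₀x³/(6L)+C₁x)/EI  [x≤a] with C₁=M₀(3b²-L²)/(6L)=-4 = ((-9)·(8/5)³/(6·8)+(-4)·(8/5))/100000 = -28/390625 m
Superposition: y = Σ y_i = -4665937/1171875000 m ≈ -0.003982 m

y(8/5) = -4665937/1171875000 m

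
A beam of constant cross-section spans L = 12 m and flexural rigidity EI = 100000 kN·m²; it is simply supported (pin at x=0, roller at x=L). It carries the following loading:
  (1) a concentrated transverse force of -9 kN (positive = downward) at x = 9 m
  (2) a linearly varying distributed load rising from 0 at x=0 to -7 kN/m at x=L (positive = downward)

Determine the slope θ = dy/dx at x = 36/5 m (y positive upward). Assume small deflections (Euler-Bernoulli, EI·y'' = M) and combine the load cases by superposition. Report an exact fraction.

Load 1 — point force P=-9 kN at a=9 m (b=L-a=3):
  θ_1 = -Pb(L²-b²-3x²)/(6LEI)  [x≤a] = -(-9)·3·(12²-3²-3·(36/5)²)/(6·12·100000) = -1539/20000000 rad
Load 2 — triangular load w₀=-7 kN/m (0→w₀ over full span):
  θ_2 = -w₀(7L⁴-30L²x²+15x⁴)/(360LEI) = -(-7)·(7·12⁴-30·12²·(36/5)²+15·(36/5)⁴)/(360·12·100000) = -1218/1953125 rad
Superposition: θ = Σ θ_i = -350283/500000000 rad ≈ -0.000701 rad

θ(36/5) = -350283/500000000 rad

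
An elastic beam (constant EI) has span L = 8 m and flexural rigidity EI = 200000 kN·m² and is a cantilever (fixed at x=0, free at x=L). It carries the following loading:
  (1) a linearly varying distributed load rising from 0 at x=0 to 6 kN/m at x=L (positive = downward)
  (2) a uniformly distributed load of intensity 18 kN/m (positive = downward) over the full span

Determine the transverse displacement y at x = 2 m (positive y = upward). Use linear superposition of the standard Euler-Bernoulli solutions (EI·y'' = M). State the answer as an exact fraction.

y(2) = -5981/1000000 m

Load 1 — triangular load w₀=6 kN/m (0→w₀ over full span):
  y_1 = (w₀Lx³/12-w₀L²x²/6-w₀x⁵/(120L))/EI = (6·8·2³/12-6·8²·2²/6-6·2⁵/(120·8))/200000 = -1121/1000000 m
Load 2 — uniform load w=18 kN/m over full span:
  y_2 = -wx²(x²-4Lx+6L²)/(24EI) = -18·2²·(2²-4·8·2+6·8²)/(24·200000) = -243/50000 m
Superposition: y = Σ y_i = -5981/1000000 m ≈ -0.005981 m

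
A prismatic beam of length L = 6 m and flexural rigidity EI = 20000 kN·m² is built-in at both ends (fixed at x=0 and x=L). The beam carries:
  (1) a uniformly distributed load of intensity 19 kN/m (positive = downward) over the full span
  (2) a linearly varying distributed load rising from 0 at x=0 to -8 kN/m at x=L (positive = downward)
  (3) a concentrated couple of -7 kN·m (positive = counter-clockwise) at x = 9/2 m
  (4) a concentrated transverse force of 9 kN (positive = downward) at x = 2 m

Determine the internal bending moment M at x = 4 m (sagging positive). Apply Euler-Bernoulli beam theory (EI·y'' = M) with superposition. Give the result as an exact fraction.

M(4) = 8371/720 kN·m

Load 1 — uniform load w=19 kN/m over full span:
  M_1 = wLx/2 - wL²/12 - wx²/2 = 19·6·4/2 - 19·6²/12 - 19·4²/2 = 19 kN·m
Load 2 — triangular load w₀=-8 kN/m (0→w₀ over full span):
  M_2 = 3w₀Lx/20 - w₀L²/30 - w₀x³/(6L) = 3·(-8)·6·4/20 - (-8)·6²/30 - (-8)·4³/(6·6) = -224/45 kN·m
Load 3 — applied couple M₀=-7 kN·m at a=9/2 m (b=L-a=3/2):
  M_3 = R_Ax - M_A  [x≤a] with R_A=-21/16, M_A=-35/16 = (-21/16)·4 - (-35/16) = -49/16 kN·m
Load 4 — point force P=9 kN at a=2 m (b=L-a=4):
  M_4 = Pa²(a+3b)(L-x)/L³ - Pa²b/L²  [x>a] = 9·2²·(2+3·4)·(6-4)/6³ - 9·2²·4/6² = 2/3 kN·m
Superposition: M = Σ M_i = 8371/720 kN·m ≈ 11.626389 kN·m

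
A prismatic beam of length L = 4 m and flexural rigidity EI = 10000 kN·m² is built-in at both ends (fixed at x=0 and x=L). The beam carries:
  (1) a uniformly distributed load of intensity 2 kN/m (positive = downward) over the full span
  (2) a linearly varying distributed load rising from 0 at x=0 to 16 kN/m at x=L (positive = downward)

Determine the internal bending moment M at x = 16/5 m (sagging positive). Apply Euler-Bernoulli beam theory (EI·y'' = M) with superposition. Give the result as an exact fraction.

M(16/5) = 88/375 kN·m

Load 1 — uniform load w=2 kN/m over full span:
  M_1 = wLx/2 - wL²/12 - wx²/2 = 2·4·(16/5)/2 - 2·4²/12 - 2·(16/5)²/2 = -8/75 kN·m
Load 2 — triangular load w₀=16 kN/m (0→w₀ over full span):
  M_2 = 3w₀Lx/20 - w₀L²/30 - w₀x³/(6L) = 3·16·4·(16/5)/20 - 16·4²/30 - 16·(16/5)³/(6·4) = 128/375 kN·m
Superposition: M = Σ M_i = 88/375 kN·m ≈ 0.234667 kN·m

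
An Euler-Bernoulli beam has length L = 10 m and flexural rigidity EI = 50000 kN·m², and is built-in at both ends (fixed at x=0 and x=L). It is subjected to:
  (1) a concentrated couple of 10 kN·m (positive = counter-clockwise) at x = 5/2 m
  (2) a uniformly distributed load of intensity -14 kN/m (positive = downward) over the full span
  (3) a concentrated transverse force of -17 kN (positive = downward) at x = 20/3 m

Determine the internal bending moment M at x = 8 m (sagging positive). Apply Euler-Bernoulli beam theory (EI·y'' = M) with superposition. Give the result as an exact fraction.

M(8) = 133/24 kN·m

Load 1 — applied couple M₀=10 kN·m at a=5/2 m (b=L-a=15/2):
  M_1 = R_Ax - M_A - M₀  [x>a] with R_A=9/8, M_A=-15/8 = (9/8)·8 - (-15/8) - 10 = 7/8 kN·m
Load 2 — uniform load w=-14 kN/m over full span:
  M_2 = wLx/2 - wL²/12 - wx²/2 = (-14)·10·8/2 - (-14)·10²/12 - (-14)·8²/2 = 14/3 kN·m
Load 3 — point force P=-17 kN at a=20/3 m (b=L-a=10/3):
  M_3 = Pa²(a+3b)(L-x)/L³ - Pa²b/L²  [x>a] = (-17)·(20/3)²·((20/3)+3·(10/3))·(10-8)/10³ - (-17)·(20/3)²·(10/3)/10² = 0 kN·m
Superposition: M = Σ M_i = 133/24 kN·m ≈ 5.541667 kN·m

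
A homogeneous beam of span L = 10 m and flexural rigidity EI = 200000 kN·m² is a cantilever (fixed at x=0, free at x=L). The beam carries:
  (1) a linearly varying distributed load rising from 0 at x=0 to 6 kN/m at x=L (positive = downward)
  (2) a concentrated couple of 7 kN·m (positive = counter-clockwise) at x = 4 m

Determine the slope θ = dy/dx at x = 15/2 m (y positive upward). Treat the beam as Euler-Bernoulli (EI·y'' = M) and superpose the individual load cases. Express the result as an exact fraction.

θ(15/2) = -90541/25600000 rad

Load 1 — triangular load w₀=6 kN/m (0→w₀ over full span):
  θ_1 = (w₀Lx²/4-w₀L²x/3-w₀x⁴/(24L))/EI = (6·10·(15/2)²/4-6·10²·(15/2)/3-6·(15/2)⁴/(24·10))/200000 = -753/204800 rad
Load 2 — applied couple M₀=7 kN·m at a=4 m (b=L-a=6):
  θ_2 = M₀a/EI  [x>a] = 7·4/200000 = 7/50000 rad
Superposition: θ = Σ θ_i = -90541/25600000 rad ≈ -0.003537 rad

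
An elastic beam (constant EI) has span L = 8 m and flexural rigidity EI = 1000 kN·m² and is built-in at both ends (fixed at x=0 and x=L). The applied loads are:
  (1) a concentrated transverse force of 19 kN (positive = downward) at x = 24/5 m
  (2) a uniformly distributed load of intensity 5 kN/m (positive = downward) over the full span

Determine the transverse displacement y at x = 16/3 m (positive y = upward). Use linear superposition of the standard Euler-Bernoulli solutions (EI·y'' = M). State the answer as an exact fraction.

Load 1 — point force P=19 kN at a=24/5 m (b=L-a=16/5):
  y_1 = -Pa²(L-x)²(3bL-(3b+a)(L-x))/(6L³EI)  [x>a] = -19·(24/5)²·(8-(16/3))²·(3·(16/5)·8-(3·(16/5)+(24/5))·(8-(16/3)))/(6·8³·1000) = -608/15625 m
Load 2 — uniform load w=5 kN/m over full span:
  y_2 = -wx²(L-x)²/(24EI) = -5·(16/3)²·(8-(16/3))²/(24·1000) = -256/6075 m
Superposition: y = Σ y_i = -307744/3796875 m ≈ -0.081052 m

y(16/3) = -307744/3796875 m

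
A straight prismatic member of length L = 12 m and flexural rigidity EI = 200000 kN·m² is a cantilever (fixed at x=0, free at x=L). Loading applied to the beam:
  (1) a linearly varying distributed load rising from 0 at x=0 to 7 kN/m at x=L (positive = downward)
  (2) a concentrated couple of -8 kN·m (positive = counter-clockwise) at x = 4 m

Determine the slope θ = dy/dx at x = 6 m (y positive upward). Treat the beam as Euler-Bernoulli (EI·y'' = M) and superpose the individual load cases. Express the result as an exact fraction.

θ(6) = -2647/400000 rad

Load 1 — triangular load w₀=7 kN/m (0→w₀ over full span):
  θ_1 = (w₀Lx²/4-w₀L²x/3-w₀x⁴/(24L))/EI = (7·12·6²/4-7·12²·6/3-7·6⁴/(24·12))/200000 = -2583/400000 rad
Load 2 — applied couple M₀=-8 kN·m at a=4 m (b=L-a=8):
  θ_2 = M₀a/EI  [x>a] = (-8)·4/200000 = -1/6250 rad
Superposition: θ = Σ θ_i = -2647/400000 rad ≈ -0.006618 rad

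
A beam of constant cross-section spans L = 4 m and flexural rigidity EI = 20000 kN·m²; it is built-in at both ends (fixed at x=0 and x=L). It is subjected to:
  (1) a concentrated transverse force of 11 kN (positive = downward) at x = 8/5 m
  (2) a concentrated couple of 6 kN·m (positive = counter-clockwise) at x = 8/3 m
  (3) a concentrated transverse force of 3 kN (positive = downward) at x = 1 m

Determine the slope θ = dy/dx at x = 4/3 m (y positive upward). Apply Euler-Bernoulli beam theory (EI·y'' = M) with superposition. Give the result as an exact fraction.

Load 1 — point force P=11 kN at a=8/5 m (b=L-a=12/5):
  θ_1 = -Pb²x(2aL-(3a+b)x)/(2L³EI)  [x≤a] = -11·(12/5)²·(4/3)·(2·(8/5)·4-(3·(8/5)+(12/5))·(4/3))/(2·4³·20000) = -33/312500 rad
Load 2 — applied couple M₀=6 kN·m at a=8/3 m (b=L-a=4/3):
  θ_2 = (R_Ax²/2 - M_Ax)/EI  [x≤a] with R_A=2, M_A=2 = (2·(4/3)²/2 - 2·(4/3))/20000 = -1/22500 rad
Load 3 — point force P=3 kN at a=1 m (b=L-a=3):
  θ_3 = Pa²(L-x)(2bL-(3b+a)(L-x))/(2L³EI)  [x>a] = 3·1²·(4-(4/3))·(2·3·4-(3·3+1)·(4-(4/3)))/(2·4³·20000) = -1/120000 rad
Superposition: θ = Σ θ_i = -7127/45000000 rad ≈ -0.000158 rad

θ(4/3) = -7127/45000000 rad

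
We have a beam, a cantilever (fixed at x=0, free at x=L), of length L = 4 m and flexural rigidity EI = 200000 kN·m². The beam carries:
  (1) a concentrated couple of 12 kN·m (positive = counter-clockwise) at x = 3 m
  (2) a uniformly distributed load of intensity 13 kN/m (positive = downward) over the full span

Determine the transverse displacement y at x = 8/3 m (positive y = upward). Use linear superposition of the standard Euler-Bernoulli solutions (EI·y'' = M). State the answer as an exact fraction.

Load 1 — applied couple M₀=12 kN·m at a=3 m (b=L-a=1):
  y_1 = M₀x²/(2EI)  [x≤a] = 12·(8/3)²/(2·200000) = 2/9375 m
Load 2 — uniform load w=13 kN/m over full span:
  y_2 = -wx²(x²-4Lx+6L²)/(24EI) = -13·(8/3)²·((8/3)²-4·4·(8/3)+6·4²)/(24·200000) = -884/759375 m
Superposition: y = Σ y_i = -722/759375 m ≈ -0.000951 m

y(8/3) = -722/759375 m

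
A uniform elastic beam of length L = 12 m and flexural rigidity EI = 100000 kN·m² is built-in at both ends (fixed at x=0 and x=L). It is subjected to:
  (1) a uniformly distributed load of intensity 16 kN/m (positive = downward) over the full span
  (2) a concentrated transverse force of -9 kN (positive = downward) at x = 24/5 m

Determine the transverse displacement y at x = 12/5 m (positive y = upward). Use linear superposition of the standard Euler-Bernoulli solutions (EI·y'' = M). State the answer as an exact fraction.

y(12/5) = -157491/48828125 m

Load 1 — uniform load w=16 kN/m over full span:
  y_1 = -wx²(L-x)²/(24EI) = -16·(12/5)²·(12-(12/5))²/(24·100000) = -6912/1953125 m
Load 2 — point force P=-9 kN at a=24/5 m (b=L-a=36/5):
  y_2 = -Pb²x²(3aL-(3a+b)x)/(6L³EI)  [x≤a] = -(-9)·(36/5)²·(12/5)²·(3·(24/5)·12-(3·(24/5)+(36/5))·(12/5))/(6·12³·100000) = 15309/48828125 m
Superposition: y = Σ y_i = -157491/48828125 m ≈ -0.003225 m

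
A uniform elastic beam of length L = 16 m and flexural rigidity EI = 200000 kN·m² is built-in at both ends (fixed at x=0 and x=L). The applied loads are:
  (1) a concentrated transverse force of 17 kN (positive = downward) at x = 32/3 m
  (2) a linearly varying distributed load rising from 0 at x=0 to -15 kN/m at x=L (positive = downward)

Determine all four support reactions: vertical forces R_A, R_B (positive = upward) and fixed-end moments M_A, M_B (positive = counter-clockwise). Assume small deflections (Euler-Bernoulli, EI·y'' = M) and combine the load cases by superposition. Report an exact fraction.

R_A = -853/27 kN, M_A = -2912/27 kN·m, R_B = -1928/27 kN, M_B = 4096/27 kN·m

Load 1 — point force P=17 kN at a=32/3 m (b=L-a=16/3):
  R_A = Pb²(3a+b)/L³ = 17·(16/3)²·(3·(32/3)+(16/3))/16³ = 119/27 kN
  M_A = Pab²/L² = 17·(32/3)·(16/3)²/16² = 544/27 kN·m
  R_B = Pa²(a+3b)/L³ = 17·(32/3)²·((32/3)+3·(16/3))/16³ = 340/27 kN
  M_B = -Pa²b/L² = -17·(32/3)²·(16/3)/16² = -1088/27 kN·m
Load 2 — triangular load w₀=-15 kN/m (0→w₀ over full span):
  R_A = 3w₀L/20 = 3·(-15)·16/20 = -36 kN
  M_A = w₀L²/30 = (-15)·16²/30 = -128 kN·m
  R_B = 7w₀L/20 = 7·(-15)·16/20 = -84 kN
  M_B = -w₀L²/20 = -(-15)·16²/20 = 192 kN·m
Superposition: R_A = -853/27 kN, M_A = -2912/27 kN·m, R_B = -1928/27 kN, M_B = 4096/27 kN·m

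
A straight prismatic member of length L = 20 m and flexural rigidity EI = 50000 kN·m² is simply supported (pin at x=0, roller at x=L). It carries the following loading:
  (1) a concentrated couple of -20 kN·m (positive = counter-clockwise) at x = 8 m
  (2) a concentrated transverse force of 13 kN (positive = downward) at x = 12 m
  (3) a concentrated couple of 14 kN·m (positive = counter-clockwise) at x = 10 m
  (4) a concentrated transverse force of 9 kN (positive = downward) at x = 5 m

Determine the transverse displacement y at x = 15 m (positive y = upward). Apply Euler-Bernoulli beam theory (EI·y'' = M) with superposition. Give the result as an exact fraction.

Load 1 — applied couple M₀=-20 kN·m at a=8 m (b=L-a=12):
  y_1 = (M₀x³/(6L)-M₀(x-a)²/2+C₁x)/EI  [x>a] with C₁=M₀(3b²-L²)/(6L)=-16/3 = ((-20)·15³/(6·20)-(-20)·(15-8)²/2+(-16/3)·15)/50000 = -61/20000 m
Load 2 — point force P=13 kN at a=12 m (b=L-a=8):
  y_2 = -Pa(L-x)(2Lx-a²-x²)/(6LEI)  [x>a] = -13·12·(20-15)·(2·20·15-12²-15²)/(6·20·50000) = -3003/100000 m
Load 3 — applied couple M₀=14 kN·m at a=10 m (b=L-a=10):
  y_3 = (M₀x³/(6L)-M₀(x-a)²/2+C₁x)/EI  [x>a] with C₁=M₀(3b²-L²)/(6L)=-35/3 = (14·15³/(6·20)-14·(15-10)²/2+(-35/3)·15)/50000 = 7/8000 m
Load 4 — point force P=9 kN at a=5 m (b=L-a=15):
  y_4 = -Pa(L-x)(2Lx-a²-x²)/(6LEI)  [x>a] = -9·5·(20-15)·(2·20·15-5²-15²)/(6·20·50000) = -21/1600 m
Superposition: y = Σ y_i = -4533/100000 m ≈ -0.045330 m

y(15) = -4533/100000 m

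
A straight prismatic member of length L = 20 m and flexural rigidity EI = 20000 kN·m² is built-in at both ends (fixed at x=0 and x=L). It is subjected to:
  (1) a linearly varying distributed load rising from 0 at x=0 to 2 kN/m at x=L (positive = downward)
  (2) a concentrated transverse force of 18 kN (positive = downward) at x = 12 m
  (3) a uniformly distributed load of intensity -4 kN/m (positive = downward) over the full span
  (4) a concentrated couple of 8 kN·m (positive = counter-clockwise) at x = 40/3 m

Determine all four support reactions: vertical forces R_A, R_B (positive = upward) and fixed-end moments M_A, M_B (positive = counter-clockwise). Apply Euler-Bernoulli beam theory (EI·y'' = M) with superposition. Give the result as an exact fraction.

Load 1 — triangular load w₀=2 kN/m (0→w₀ over full span):
  R_A = 3w₀L/20 = 3·2·20/20 = 6 kN
  M_A = w₀L²/30 = 2·20²/30 = 80/3 kN·m
  R_B = 7w₀L/20 = 7·2·20/20 = 14 kN
  M_B = -w₀L²/20 = -2·20²/20 = -40 kN·m
Load 2 — point force P=18 kN at a=12 m (b=L-a=8):
  R_A = Pb²(3a+b)/L³ = 18·8²·(3·12+8)/20³ = 792/125 kN
  M_A = Pab²/L² = 18·12·8²/20² = 864/25 kN·m
  R_B = Pa²(a+3b)/L³ = 18·12²·(12+3·8)/20³ = 1458/125 kN
  M_B = -Pa²b/L² = -18·12²·8/20² = -1296/25 kN·m
Load 3 — uniform load w=-4 kN/m over full span:
  R_A = wL/2 = (-4)·20/2 = -40 kN
  M_A = wL²/12 = (-4)·20²/12 = -400/3 kN·m
  R_B = wL/2 = (-4)·20/2 = -40 kN
  M_B = -wL²/12 = -(-4)·20²/12 = 400/3 kN·m
Load 4 — applied couple M₀=8 kN·m at a=40/3 m (b=L-a=20/3):
  R_A = 6M₀ab/L³ = 6·8·(40/3)·(20/3)/20³ = 8/15 kN
  M_A = M₀b(2a-b)/L² = 8·(20/3)·(2·(40/3)-(20/3))/20² = 8/3 kN·m
  R_B = -6M₀ab/L³ = -6·8·(40/3)·(20/3)/20³ = -8/15 kN
  M_B = M₀a(2b-a)/L² = 8·(40/3)·(2·(20/3)-(40/3))/20² = 0 kN·m
Superposition: R_A = -10174/375 kN, M_A = -1736/25 kN·m, R_B = -5576/375 kN, M_B = 3112/75 kN·m

R_A = -10174/375 kN, M_A = -1736/25 kN·m, R_B = -5576/375 kN, M_B = 3112/75 kN·m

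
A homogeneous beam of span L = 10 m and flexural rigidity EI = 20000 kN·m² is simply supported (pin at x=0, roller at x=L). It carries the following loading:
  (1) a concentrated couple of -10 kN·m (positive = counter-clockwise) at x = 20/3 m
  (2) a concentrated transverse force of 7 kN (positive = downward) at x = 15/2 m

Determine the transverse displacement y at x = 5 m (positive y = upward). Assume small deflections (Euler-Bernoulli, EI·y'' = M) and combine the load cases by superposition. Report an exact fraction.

Load 1 — applied couple M₀=-10 kN·m at a=20/3 m (b=L-a=10/3):
  y_1 = (M₀x³/(6L)+C₁x)/EI  [x≤a] with C₁=M₀(3b²-L²)/(6L)=100/9 = ((-10)·5³/(6·10)+(100/9)·5)/20000 = 1/576 m
Load 2 — point force P=7 kN at a=15/2 m (b=L-a=5/2):
  y_2 = -Pbx(L²-b²-x²)/(6LEI)  [x≤a] = -7·(5/2)·5·(10²-(5/2)²-5²)/(6·10·20000) = -77/15360 m
Superposition: y = Σ y_i = -151/46080 m ≈ -0.003277 m

y(5) = -151/46080 m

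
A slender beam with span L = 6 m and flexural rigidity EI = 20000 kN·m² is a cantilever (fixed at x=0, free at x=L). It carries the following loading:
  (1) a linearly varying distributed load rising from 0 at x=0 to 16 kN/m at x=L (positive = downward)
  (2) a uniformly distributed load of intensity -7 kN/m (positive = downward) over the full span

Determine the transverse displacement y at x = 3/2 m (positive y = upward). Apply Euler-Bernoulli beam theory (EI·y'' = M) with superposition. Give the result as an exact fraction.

y(3/2) = -44523/12800000 m

Load 1 — triangular load w₀=16 kN/m (0→w₀ over full span):
  y_1 = (w₀Lx³/12-w₀L²x²/6-w₀x⁵/(120L))/EI = (16·6·(3/2)³/12-16·6²·(3/2)²/6-16·(3/2)⁵/(120·6))/20000 = -30267/3200000 m
Load 2 — uniform load w=-7 kN/m over full span:
  y_2 = -wx²(x²-4Lx+6L²)/(24EI) = -(-7)·(3/2)²·((3/2)²-4·6·(3/2)+6·6²)/(24·20000) = 15309/2560000 m
Superposition: y = Σ y_i = -44523/12800000 m ≈ -0.003478 m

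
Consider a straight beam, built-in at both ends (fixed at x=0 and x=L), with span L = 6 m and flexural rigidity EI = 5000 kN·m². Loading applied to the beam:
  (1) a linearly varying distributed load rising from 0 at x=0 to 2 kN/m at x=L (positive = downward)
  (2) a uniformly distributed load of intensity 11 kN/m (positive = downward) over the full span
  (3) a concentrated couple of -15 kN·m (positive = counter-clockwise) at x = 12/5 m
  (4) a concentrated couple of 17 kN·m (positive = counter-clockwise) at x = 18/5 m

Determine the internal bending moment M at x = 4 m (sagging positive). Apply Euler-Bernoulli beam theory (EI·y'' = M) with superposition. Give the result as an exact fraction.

Load 1 — triangular load w₀=2 kN/m (0→w₀ over full span):
  M_1 = 3w₀Lx/20 - w₀L²/30 - w₀x³/(6L) = 3·2·6·4/20 - 2·6²/30 - 2·4³/(6·6) = 56/45 kN·m
Load 2 — uniform load w=11 kN/m over full span:
  M_2 = wLx/2 - wL²/12 - wx²/2 = 11·6·4/2 - 11·6²/12 - 11·4²/2 = 11 kN·m
Load 3 — applied couple M₀=-15 kN·m at a=12/5 m (b=L-a=18/5):
  M_3 = R_Ax - M_A - M₀  [x>a] with R_A=-18/5, M_A=-9/5 = (-18/5)·4 - (-9/5) - (-15) = 12/5 kN·m
Load 4 — applied couple M₀=17 kN·m at a=18/5 m (b=L-a=12/5):
  M_4 = R_Ax - M_A - M₀  [x>a] with R_A=102/25, M_A=136/25 = (102/25)·4 - (136/25) - 17 = -153/25 kN·m
Superposition: M = Σ M_i = 1918/225 kN·m ≈ 8.524444 kN·m

M(4) = 1918/225 kN·m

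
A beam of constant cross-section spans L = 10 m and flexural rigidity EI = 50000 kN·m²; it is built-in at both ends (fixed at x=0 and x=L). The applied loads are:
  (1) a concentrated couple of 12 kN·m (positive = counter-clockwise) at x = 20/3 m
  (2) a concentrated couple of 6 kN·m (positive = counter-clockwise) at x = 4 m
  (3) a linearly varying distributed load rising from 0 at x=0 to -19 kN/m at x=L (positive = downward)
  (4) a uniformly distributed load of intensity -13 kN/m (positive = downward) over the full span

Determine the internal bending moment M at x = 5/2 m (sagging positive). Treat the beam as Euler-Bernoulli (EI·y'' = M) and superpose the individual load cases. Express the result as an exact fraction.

M(5/2) = -36169/2400 kN·m

Load 1 — applied couple M₀=12 kN·m at a=20/3 m (b=L-a=10/3):
  M_1 = R_Ax - M_A  [x≤a] with R_A=8/5, M_A=4 = (8/5)·(5/2) - 4 = 0 kN·m
Load 2 — applied couple M₀=6 kN·m at a=4 m (b=L-a=6):
  M_2 = R_Ax - M_A  [x≤a] with R_A=108/125, M_A=18/25 = (108/125)·(5/2) - (18/25) = 36/25 kN·m
Load 3 — triangular load w₀=-19 kN/m (0→w₀ over full span):
  M_3 = 3w₀Lx/20 - w₀L²/30 - w₀x³/(6L) = 3·(-19)·10·(5/2)/20 - (-19)·10²/30 - (-19)·(5/2)³/(6·10) = -95/32 kN·m
Load 4 — uniform load w=-13 kN/m over full span:
  M_4 = wLx/2 - wL²/12 - wx²/2 = (-13)·10·(5/2)/2 - (-13)·10²/12 - (-13)·(5/2)²/2 = -325/24 kN·m
Superposition: M = Σ M_i = -36169/2400 kN·m ≈ -15.070417 kN·m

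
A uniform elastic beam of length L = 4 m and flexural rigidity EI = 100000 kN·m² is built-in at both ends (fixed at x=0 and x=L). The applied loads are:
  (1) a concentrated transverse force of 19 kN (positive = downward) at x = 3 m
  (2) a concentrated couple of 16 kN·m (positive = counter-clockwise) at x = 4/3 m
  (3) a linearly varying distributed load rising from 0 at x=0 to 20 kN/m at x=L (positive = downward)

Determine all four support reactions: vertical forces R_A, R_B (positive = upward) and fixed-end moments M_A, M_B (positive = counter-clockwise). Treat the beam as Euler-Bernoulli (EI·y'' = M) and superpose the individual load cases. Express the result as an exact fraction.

R_A = 1949/96 kN, M_A = 683/48 kN·m, R_B = 3715/96 kN, M_B = -1025/48 kN·m

Load 1 — point force P=19 kN at a=3 m (b=L-a=1):
  R_A = Pb²(3a+b)/L³ = 19·1²·(3·3+1)/4³ = 95/32 kN
  M_A = Pab²/L² = 19·3·1²/4² = 57/16 kN·m
  R_B = Pa²(a+3b)/L³ = 19·3²·(3+3·1)/4³ = 513/32 kN
  M_B = -Pa²b/L² = -19·3²·1/4² = -171/16 kN·m
Load 2 — applied couple M₀=16 kN·m at a=4/3 m (b=L-a=8/3):
  R_A = 6M₀ab/L³ = 6·16·(4/3)·(8/3)/4³ = 16/3 kN
  M_A = M₀b(2a-b)/L² = 16·(8/3)·(2·(4/3)-(8/3))/4² = 0 kN·m
  R_B = -6M₀ab/L³ = -6·16·(4/3)·(8/3)/4³ = -16/3 kN
  M_B = M₀a(2b-a)/L² = 16·(4/3)·(2·(8/3)-(4/3))/4² = 16/3 kN·m
Load 3 — triangular load w₀=20 kN/m (0→w₀ over full span):
  R_A = 3w₀L/20 = 3·20·4/20 = 12 kN
  M_A = w₀L²/30 = 20·4²/30 = 32/3 kN·m
  R_B = 7w₀L/20 = 7·20·4/20 = 28 kN
  M_B = -w₀L²/20 = -20·4²/20 = -16 kN·m
Superposition: R_A = 1949/96 kN, M_A = 683/48 kN·m, R_B = 3715/96 kN, M_B = -1025/48 kN·m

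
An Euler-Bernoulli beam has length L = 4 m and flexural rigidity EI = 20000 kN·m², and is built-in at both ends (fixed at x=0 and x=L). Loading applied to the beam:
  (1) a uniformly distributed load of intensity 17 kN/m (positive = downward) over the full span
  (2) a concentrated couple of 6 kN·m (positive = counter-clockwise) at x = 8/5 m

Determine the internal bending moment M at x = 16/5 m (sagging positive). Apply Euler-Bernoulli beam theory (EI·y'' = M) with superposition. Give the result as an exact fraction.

M(16/5) = -268/375 kN·m

Load 1 — uniform load w=17 kN/m over full span:
  M_1 = wLx/2 - wL²/12 - wx²/2 = 17·4·(16/5)/2 - 17·4²/12 - 17·(16/5)²/2 = -68/75 kN·m
Load 2 — applied couple M₀=6 kN·m at a=8/5 m (b=L-a=12/5):
  M_2 = R_Ax - M_A - M₀  [x>a] with R_A=54/25, M_A=18/25 = (54/25)·(16/5) - (18/25) - 6 = 24/125 kN·m
Superposition: M = Σ M_i = -268/375 kN·m ≈ -0.714667 kN·m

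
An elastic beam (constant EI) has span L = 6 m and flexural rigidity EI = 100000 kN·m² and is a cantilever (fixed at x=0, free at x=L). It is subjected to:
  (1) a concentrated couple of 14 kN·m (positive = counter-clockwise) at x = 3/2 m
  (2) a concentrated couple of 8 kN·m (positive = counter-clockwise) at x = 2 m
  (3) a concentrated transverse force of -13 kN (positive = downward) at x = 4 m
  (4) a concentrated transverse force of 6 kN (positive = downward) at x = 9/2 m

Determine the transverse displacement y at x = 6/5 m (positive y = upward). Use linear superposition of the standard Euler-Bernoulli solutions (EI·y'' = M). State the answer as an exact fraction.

Load 1 — applied couple M₀=14 kN·m at a=3/2 m (b=L-a=9/2):
  y_1 = M₀x²/(2EI)  [x≤a] = 14·(6/5)²/(2·100000) = 63/625000 m
Load 2 — applied couple M₀=8 kN·m at a=2 m (b=L-a=4):
  y_2 = M₀x²/(2EI)  [x≤a] = 8·(6/5)²/(2·100000) = 9/156250 m
Load 3 — point force P=-13 kN at a=4 m (b=L-a=2):
  y_3 = -Px²(3a-x)/(6EI)  [x≤a] = -(-13)·(6/5)²·(3·4-(6/5))/(6·100000) = 1053/3125000 m
Load 4 — point force P=6 kN at a=9/2 m (b=L-a=3/2):
  y_4 = -Px²(3a-x)/(6EI)  [x≤a] = -6·(6/5)²·(3·(9/2)-(6/5))/(6·100000) = -1107/6250000 m
Superposition: y = Σ y_i = 1989/6250000 m ≈ 0.000318 m

y(6/5) = 1989/6250000 m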